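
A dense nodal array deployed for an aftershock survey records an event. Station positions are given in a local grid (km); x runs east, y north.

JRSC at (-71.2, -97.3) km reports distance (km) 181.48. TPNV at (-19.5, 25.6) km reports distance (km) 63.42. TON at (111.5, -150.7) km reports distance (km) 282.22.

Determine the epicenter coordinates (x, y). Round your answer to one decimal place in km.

x ≈ -47.3 km, y ≈ 82.6 km

Circle about each station: (x + 71.2)² + (y + 97.3)² = 181.48²; (x + 19.5)² + (y − 25.6)² = 63.42²; (x − 111.5)² + (y + 150.7)² = 282.22².
Subtracting pairs of circle equations eliminates x²+y² and gives linear equations (the radical axes):
103.4 x + 245.8 y = 15411.77
365.4 x − 106.8 y = -26107.13
Solving the 2×2 system: x ≈ -47.3, y ≈ 82.6 km.
Check against JRSC (with the unrounded x, y): √((x + 71.2)²+(y + 97.3)²) = 181.48 ≈ 181.48 km. ✓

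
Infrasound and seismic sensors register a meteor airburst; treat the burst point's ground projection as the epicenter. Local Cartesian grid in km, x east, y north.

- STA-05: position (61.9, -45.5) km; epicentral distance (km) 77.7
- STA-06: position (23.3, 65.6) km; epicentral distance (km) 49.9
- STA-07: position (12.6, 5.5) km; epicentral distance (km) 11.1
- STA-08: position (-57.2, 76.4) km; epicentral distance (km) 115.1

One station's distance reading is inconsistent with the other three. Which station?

STA-08

Solve using three stations at a time. Using STA-05, STA-06, STA-07 (subtract circle equations pairwise → linear system) gives (x, y) ≈ (14.9, 16.4).
Distances from that point to each station vs reported:
  STA-05: calculated 77.7 vs reported 77.7 → residual 0.0 km
  STA-06: calculated 49.9 vs reported 49.9 → residual 0.0 km
  STA-07: calculated 11.1 vs reported 11.1 → residual 0.0 km
  STA-08: calculated 93.8 vs reported 115.1 → residual 21.3 km
STA-05, STA-06, STA-07 are mutually consistent (residuals ≈ 0); STA-08 is off by 21.3 km.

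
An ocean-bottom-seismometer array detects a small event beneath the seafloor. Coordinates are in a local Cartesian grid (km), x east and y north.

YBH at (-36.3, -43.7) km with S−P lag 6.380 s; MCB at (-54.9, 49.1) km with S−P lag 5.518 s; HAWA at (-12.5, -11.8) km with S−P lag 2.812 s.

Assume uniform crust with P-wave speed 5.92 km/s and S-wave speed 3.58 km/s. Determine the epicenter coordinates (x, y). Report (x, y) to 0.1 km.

(-21.3, 12.1)

Distance from S−P lag: d = Δt · v_P v_S / (v_P − v_S) = Δt · (5.92·3.58)/(5.92−3.58) ≈ 9.0571·Δt.
So d_YBH = 57.78, d_MCB = 49.98, d_HAWA = 25.47 km.
Circle about each station: (x + 36.3)² + (y + 43.7)² = 57.78²; (x + 54.9)² + (y − 49.1)² = 49.98²; (x + 12.5)² + (y + 11.8)² = 25.47².
Subtracting the YBH equation from the MCB and HAWA equations removes the quadratic terms:
-37.2 x + 185.6 y = 3037.97
47.6 x + 63.8 y = -242.08
Solving the 2×2 system: x ≈ -21.3, y ≈ 12.1 km.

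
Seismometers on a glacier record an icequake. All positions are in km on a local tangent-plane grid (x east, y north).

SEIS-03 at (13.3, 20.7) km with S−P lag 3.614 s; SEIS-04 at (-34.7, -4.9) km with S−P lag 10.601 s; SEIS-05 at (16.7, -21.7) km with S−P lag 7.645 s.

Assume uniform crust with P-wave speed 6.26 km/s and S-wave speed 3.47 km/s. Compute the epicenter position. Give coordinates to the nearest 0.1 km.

x ≈ 38.2 km, y ≈ 33.8 km

Distance from S−P lag: d = Δt · v_P v_S / (v_P − v_S) = Δt · (6.26·3.47)/(6.26−3.47) ≈ 7.7857·Δt.
So d_SEIS-03 = 28.14, d_SEIS-04 = 82.54, d_SEIS-05 = 59.52 km.
Circle about each station: (x − 13.3)² + (y − 20.7)² = 28.14²; (x + 34.7)² + (y + 4.9)² = 82.54²; (x − 16.7)² + (y + 21.7)² = 59.52².
Subtracting the SEIS-03 equation from the SEIS-04 and SEIS-05 equations removes the quadratic terms:
-96.0 x − 51.2 y = -5398.27
6.8 x − 84.8 y = -2606.37
Solving the 2×2 system: x ≈ 38.2, y ≈ 33.8 km.
Check against SEIS-03 (with the unrounded x, y): √((x − 13.3)²+(y − 20.7)²) = 28.14 ≈ 28.14 km. ✓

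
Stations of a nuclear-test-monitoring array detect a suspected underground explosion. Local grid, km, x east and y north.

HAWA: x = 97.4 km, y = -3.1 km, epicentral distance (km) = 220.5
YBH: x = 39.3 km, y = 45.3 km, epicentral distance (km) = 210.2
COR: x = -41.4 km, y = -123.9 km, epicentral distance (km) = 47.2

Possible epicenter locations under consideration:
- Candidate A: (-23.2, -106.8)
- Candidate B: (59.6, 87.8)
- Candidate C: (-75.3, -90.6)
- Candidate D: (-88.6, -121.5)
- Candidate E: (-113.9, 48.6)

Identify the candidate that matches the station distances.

For each candidate, compare |candidate − station| to the reported distance:
Candidate A: residuals HAWA 61.4, YBH 45.8, COR 22.2 → max 61.4 km
Candidate B: residuals HAWA 122.1, YBH 163.1, COR 187.4 → max 187.4 km
Candidate C: residuals HAWA 26.9, YBH 32.4, COR 0.3 → max 32.4 km
Candidate D: residuals HAWA 0.0, YBH 0.0, COR 0.1 → max 0.1 km
Candidate E: residuals HAWA 3.0, YBH 57.0, COR 139.9 → max 139.9 km
Only Candidate D has all residuals ≈ 0.

Candidate D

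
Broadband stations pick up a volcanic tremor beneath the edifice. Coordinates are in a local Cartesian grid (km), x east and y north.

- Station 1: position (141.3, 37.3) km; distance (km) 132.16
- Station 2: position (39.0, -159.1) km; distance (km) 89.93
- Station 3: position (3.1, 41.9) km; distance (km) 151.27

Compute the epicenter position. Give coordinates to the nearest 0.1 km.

Circle about each station: (x − 141.3)² + (y − 37.3)² = 132.16²; (x − 39.0)² + (y + 159.1)² = 89.93²; (x − 3.1)² + (y − 41.9)² = 151.27².
Subtracting the Station 1 equation from the Station 2 and Station 3 equations removes the quadratic terms:
-204.6 x − 392.8 y = 14855.69
-276.4 x + 9.2 y = -25008.11
Solving the 2×2 system: x ≈ 87.7, y ≈ -83.5 km.

87.7 km east, -83.5 km north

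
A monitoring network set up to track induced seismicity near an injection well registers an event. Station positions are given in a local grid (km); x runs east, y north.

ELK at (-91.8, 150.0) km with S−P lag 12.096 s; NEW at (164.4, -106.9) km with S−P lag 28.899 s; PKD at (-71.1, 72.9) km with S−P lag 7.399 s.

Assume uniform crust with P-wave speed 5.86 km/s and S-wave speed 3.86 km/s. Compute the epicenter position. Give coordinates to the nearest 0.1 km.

Distance from S−P lag: d = Δt · v_P v_S / (v_P − v_S) = Δt · (5.86·3.86)/(5.86−3.86) ≈ 11.3098·Δt.
So d_ELK = 136.80, d_NEW = 326.84, d_PKD = 83.68 km.
Circle about each station: (x + 91.8)² + (y − 150.0)² = 136.80²; (x − 164.4)² + (y + 106.9)² = 326.84²; (x + 71.1)² + (y − 72.9)² = 83.68².
Subtracting the ELK equation from the NEW and PKD equations removes the quadratic terms:
512.4 x − 513.8 y = -80582.42
41.4 x − 154.2 y = -8845.72
Solving the 2×2 system: x ≈ -136.5, y ≈ 20.7 km.

-136.5 km east, 20.7 km north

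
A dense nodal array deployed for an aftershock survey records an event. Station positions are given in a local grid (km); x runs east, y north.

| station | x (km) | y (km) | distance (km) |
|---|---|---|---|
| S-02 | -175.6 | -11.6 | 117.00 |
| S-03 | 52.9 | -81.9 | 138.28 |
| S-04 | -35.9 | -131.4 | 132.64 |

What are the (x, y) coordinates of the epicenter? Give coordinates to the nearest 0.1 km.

Circle about each station: (x + 175.6)² + (y + 11.6)² = 117.00²; (x − 52.9)² + (y + 81.9)² = 138.28²; (x + 35.9)² + (y + 131.4)² = 132.64².
Subtracting the S-02 equation from the S-03 and S-04 equations removes the quadratic terms:
457.0 x − 140.6 y = -26896.26
279.4 x − 239.6 y = -16319.52
Solving the 2×2 system: x ≈ -59.1, y ≈ -0.8 km.

-59.1 km east, -0.8 km north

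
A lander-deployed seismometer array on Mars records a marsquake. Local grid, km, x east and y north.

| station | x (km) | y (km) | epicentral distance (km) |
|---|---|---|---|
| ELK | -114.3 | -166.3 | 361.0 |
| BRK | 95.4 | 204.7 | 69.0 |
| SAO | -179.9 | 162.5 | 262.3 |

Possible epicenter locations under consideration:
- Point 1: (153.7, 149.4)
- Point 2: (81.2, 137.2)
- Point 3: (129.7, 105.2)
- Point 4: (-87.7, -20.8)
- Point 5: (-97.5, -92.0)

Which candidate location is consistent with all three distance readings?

For each candidate, compare |candidate − station| to the reported distance:
Point 1: residuals ELK 53.1, BRK 11.4, SAO 71.6 → max 71.6 km
Point 2: residuals ELK 0.0, BRK 0.0, SAO 0.0 → max 0.0 km
Point 3: residuals ELK 4.0, BRK 36.2, SAO 52.6 → max 52.6 km
Point 4: residuals ELK 213.1, BRK 221.5, SAO 57.1 → max 221.5 km
Point 5: residuals ELK 284.8, BRK 284.9, SAO 5.2 → max 284.9 km
Only Point 2 has all residuals ≈ 0.

Point 2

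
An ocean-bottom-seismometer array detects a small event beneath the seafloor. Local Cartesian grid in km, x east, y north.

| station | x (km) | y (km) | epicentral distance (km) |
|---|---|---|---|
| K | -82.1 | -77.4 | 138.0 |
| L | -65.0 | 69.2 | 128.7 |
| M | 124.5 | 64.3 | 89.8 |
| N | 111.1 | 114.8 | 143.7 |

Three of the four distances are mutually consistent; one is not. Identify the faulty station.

Solve using three stations at a time. Using K, L, N (subtract circle equations pairwise → linear system) gives (x, y) ≈ (37.5, -8.6).
Distances from that point to each station vs reported:
  K: calculated 138.0 vs reported 138.0 → residual 0.0 km
  L: calculated 128.7 vs reported 128.7 → residual 0.0 km
  M: calculated 113.5 vs reported 89.8 → residual 23.7 km
  N: calculated 143.7 vs reported 143.7 → residual 0.0 km
K, L, N are mutually consistent (residuals ≈ 0); M is off by 23.7 km.

M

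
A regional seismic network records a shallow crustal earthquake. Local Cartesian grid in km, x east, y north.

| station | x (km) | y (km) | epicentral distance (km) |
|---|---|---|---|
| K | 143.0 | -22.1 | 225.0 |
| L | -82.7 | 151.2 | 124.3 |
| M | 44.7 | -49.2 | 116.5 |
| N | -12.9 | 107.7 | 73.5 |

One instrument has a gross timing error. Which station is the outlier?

Solve using three stations at a time. Using L, M, N (subtract circle equations pairwise → linear system) gives (x, y) ≈ (-33.3, 37.2).
Distances from that point to each station vs reported:
  K: calculated 186.0 vs reported 225.0 → residual 39.0 km
  L: calculated 124.2 vs reported 124.3 → residual 0.1 km
  M: calculated 116.4 vs reported 116.5 → residual 0.1 km
  N: calculated 73.4 vs reported 73.5 → residual 0.1 km
L, M, N are mutually consistent (residuals ≈ 0); K is off by 39.0 km.

K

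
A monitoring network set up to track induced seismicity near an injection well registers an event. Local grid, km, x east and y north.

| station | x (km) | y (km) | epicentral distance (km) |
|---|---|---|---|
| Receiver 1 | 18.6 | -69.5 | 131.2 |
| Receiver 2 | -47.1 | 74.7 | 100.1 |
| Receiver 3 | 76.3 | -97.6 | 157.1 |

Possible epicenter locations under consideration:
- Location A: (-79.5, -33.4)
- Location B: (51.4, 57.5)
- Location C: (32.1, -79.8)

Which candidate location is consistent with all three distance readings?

For each candidate, compare |candidate − station| to the reported distance:
Location A: residuals Receiver 1 26.7, Receiver 2 12.8, Receiver 3 11.4 → max 26.7 km
Location B: residuals Receiver 1 0.0, Receiver 2 0.1, Receiver 3 0.0 → max 0.1 km
Location C: residuals Receiver 1 114.2, Receiver 2 73.5, Receiver 3 109.5 → max 114.2 km
Only Location B has all residuals ≈ 0.

Location B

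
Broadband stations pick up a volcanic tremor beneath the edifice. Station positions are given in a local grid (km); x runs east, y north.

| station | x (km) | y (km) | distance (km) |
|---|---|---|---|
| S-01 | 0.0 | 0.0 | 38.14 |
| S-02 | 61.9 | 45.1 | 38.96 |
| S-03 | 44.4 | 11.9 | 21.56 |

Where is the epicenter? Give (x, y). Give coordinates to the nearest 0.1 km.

x ≈ 28.0 km, y ≈ 25.9 km

Circle about each station: x² + y² = 38.14²; (x − 61.9)² + (y − 45.1)² = 38.96²; (x − 44.4)² + (y − 11.9)² = 21.56².
Subtracting the S-01 equation from the S-02 and S-03 equations removes the quadratic terms:
123.8 x + 90.2 y = 5802.40
88.8 x + 23.8 y = 3102.80
Solving the 2×2 system: x ≈ 28.0, y ≈ 25.9 km.
Check against S-01 (with the unrounded x, y): √(x²+y²) = 38.14 ≈ 38.14 km. ✓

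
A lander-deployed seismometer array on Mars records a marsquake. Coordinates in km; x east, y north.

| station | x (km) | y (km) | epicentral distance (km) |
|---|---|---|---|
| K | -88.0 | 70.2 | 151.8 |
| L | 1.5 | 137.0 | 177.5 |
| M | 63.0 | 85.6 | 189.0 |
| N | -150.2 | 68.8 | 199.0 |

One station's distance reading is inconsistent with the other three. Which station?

Solve using three stations at a time. Using K, L, N (subtract circle equations pairwise → linear system) gives (x, y) ≈ (16.5, -39.7).
Distances from that point to each station vs reported:
  K: calculated 151.7 vs reported 151.8 → residual 0.1 km
  L: calculated 177.4 vs reported 177.5 → residual 0.1 km
  M: calculated 133.7 vs reported 189.0 → residual 55.3 km
  N: calculated 198.9 vs reported 199.0 → residual 0.1 km
K, L, N are mutually consistent (residuals ≈ 0); M is off by 55.3 km.

M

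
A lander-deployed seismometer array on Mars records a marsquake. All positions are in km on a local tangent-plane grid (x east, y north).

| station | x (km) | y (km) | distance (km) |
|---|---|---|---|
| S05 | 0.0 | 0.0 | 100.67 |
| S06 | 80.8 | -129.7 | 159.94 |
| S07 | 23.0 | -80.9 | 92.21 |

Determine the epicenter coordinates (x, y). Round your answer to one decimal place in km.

x ≈ -68.9 km, y ≈ -73.4 km

Circle about each station: x² + y² = 100.67²; (x − 80.8)² + (y + 129.7)² = 159.94²; (x − 23.0)² + (y + 80.9)² = 92.21².
Subtracting the S05 equation from the S06 and S07 equations removes the quadratic terms:
161.6 x − 259.4 y = 7904.38
46.0 x − 161.8 y = 8705.57
Solving the 2×2 system: x ≈ -68.9, y ≈ -73.4 km.
Check against S05 (with the unrounded x, y): √(x²+y²) = 100.66 ≈ 100.67 km. ✓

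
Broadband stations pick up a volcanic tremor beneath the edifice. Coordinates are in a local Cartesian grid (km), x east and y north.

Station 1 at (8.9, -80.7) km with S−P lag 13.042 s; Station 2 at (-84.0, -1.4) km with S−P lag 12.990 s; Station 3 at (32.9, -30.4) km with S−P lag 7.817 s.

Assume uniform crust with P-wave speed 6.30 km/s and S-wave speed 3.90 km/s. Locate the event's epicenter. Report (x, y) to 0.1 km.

x ≈ 38.9 km, y ≈ 49.4 km

Distance from S−P lag: d = Δt · v_P v_S / (v_P − v_S) = Δt · (6.30·3.90)/(6.30−3.90) ≈ 10.2375·Δt.
So d_Station 1 = 133.52, d_Station 2 = 132.99, d_Station 3 = 80.03 km.
Circle about each station: (x − 8.9)² + (y + 80.7)² = 133.52²; (x + 84.0)² + (y + 1.4)² = 132.99²; (x − 32.9)² + (y + 30.4)² = 80.03².
Subtracting pairs of circle equations eliminates x²+y² and gives linear equations (the radical axes):
-185.8 x + 158.6 y = 607.51
48.0 x + 100.6 y = 6837.66
Solving the 2×2 system: x ≈ 38.9, y ≈ 49.4 km.
Check against Station 1 (with the unrounded x, y): √((x − 8.9)²+(y + 80.7)²) = 133.52 ≈ 133.52 km. ✓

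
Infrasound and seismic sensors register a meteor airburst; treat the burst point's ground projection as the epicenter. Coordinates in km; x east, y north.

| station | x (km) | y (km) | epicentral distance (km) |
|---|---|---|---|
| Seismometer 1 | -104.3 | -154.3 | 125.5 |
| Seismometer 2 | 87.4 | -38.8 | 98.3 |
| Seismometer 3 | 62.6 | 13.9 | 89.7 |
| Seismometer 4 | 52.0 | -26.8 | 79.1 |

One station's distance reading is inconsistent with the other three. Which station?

Seismometer 3

Solve using three stations at a time. Using Seismometer 1, Seismometer 2, Seismometer 4 (subtract circle equations pairwise → linear system) gives (x, y) ≈ (2.7, -88.6).
Distances from that point to each station vs reported:
  Seismometer 1: calculated 125.5 vs reported 125.5 → residual 0.0 km
  Seismometer 2: calculated 98.3 vs reported 98.3 → residual 0.0 km
  Seismometer 3: calculated 118.8 vs reported 89.7 → residual 29.1 km
  Seismometer 4: calculated 79.1 vs reported 79.1 → residual 0.0 km
Seismometer 1, Seismometer 2, Seismometer 4 are mutually consistent (residuals ≈ 0); Seismometer 3 is off by 29.1 km.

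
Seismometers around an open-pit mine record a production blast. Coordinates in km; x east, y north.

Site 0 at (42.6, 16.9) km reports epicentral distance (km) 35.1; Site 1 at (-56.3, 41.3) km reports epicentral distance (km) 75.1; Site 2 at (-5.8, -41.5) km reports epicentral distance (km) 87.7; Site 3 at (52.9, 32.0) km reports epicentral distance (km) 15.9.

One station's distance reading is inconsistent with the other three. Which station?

Site 3

Solve using three stations at a time. Using Site 0, Site 1, Site 2 (subtract circle equations pairwise → linear system) gives (x, y) ≈ (18.8, 42.7).
Distances from that point to each station vs reported:
  Site 0: calculated 35.1 vs reported 35.1 → residual 0.0 km
  Site 1: calculated 75.1 vs reported 75.1 → residual 0.0 km
  Site 2: calculated 87.7 vs reported 87.7 → residual 0.0 km
  Site 3: calculated 35.7 vs reported 15.9 → residual 19.8 km
Site 0, Site 1, Site 2 are mutually consistent (residuals ≈ 0); Site 3 is off by 19.8 km.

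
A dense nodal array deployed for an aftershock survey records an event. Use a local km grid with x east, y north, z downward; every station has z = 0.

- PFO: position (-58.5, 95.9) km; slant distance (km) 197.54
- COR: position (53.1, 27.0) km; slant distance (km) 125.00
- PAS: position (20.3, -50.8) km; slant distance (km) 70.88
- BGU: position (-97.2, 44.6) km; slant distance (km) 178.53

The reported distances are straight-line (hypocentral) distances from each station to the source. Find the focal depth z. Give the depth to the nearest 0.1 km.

67.4 km

Each station gives a sphere (x−x_i)² + (y−y_i)² + z² = d_i² (stations at z=0).
Subtracting the PFO sphere from COR and PAS: z² cancels, leaving linear equations in x and y:
223.2 x − 137.8 y = 14326.60
157.6 x − 293.4 y = 24371.75
Solving: x ≈ 19.306, y ≈ -72.697 km (keep extra digits for the depth step; rounded: 19.3, -72.7).
Then from the PFO sphere: z² = 197.54² − (x + 58.5)² − (y − 95.9)² with x = 19.306, y = -72.697, so z ≈ 67.404 ≈ 67.4 km.
Check against BGU (with the unrounded solution): distance 178.54 ≈ 178.53 km. ✓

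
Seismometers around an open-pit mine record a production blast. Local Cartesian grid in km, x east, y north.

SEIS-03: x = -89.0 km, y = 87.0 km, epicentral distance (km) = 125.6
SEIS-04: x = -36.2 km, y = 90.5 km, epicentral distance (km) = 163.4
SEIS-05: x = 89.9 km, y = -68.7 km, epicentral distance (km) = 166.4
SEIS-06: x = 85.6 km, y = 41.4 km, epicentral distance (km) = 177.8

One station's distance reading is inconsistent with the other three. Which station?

Solve using three stations at a time. Using SEIS-03, SEIS-05, SEIS-06 (subtract circle equations pairwise → linear system) gives (x, y) ≈ (-73.7, -37.8).
Distances from that point to each station vs reported:
  SEIS-03: calculated 125.7 vs reported 125.6 → residual 0.1 km
  SEIS-04: calculated 133.6 vs reported 163.4 → residual 29.8 km
  SEIS-05: calculated 166.5 vs reported 166.4 → residual 0.1 km
  SEIS-06: calculated 177.9 vs reported 177.8 → residual 0.1 km
SEIS-03, SEIS-05, SEIS-06 are mutually consistent (residuals ≈ 0); SEIS-04 is off by 29.8 km.

SEIS-04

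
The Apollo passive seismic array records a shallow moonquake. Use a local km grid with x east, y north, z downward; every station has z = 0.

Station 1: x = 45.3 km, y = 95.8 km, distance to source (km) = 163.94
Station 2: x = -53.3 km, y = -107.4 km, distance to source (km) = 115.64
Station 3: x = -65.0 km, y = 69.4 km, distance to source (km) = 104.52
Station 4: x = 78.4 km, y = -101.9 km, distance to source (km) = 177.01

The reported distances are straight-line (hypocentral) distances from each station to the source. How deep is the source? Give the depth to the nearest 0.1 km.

Each station gives a sphere (x−x_i)² + (y−y_i)² + z² = d_i² (stations at z=0).
Subtracting the Station 1 sphere from Station 2 and Station 3: z² cancels, leaving linear equations in x and y:
-197.2 x − 406.4 y = 16649.63
-220.6 x − 52.8 y = 13763.52
Solving: x ≈ -59.495, y ≈ -12.099 km (keep extra digits for the depth step; rounded: -59.5, -12.1).
Then from the Station 1 sphere: z² = 163.94² − (x − 45.3)² − (y − 95.8)² with x = -59.495, y = -12.099, so z ≈ 65.208 ≈ 65.2 km.
Check against Station 4 (with the unrounded solution): distance 177.01 ≈ 177.01 km. ✓

depth ≈ 65.2 km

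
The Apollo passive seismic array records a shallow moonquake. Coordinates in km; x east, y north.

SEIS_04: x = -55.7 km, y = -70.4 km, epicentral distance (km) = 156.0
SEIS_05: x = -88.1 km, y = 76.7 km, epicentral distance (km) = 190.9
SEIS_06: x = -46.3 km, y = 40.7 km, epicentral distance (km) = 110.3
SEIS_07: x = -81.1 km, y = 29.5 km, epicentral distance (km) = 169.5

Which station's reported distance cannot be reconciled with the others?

Solve using three stations at a time. Using SEIS_04, SEIS_05, SEIS_07 (subtract circle equations pairwise → linear system) gives (x, y) ≈ (84.9, -3.5).
Distances from that point to each station vs reported:
  SEIS_04: calculated 155.7 vs reported 156.0 → residual 0.3 km
  SEIS_05: calculated 190.7 vs reported 190.9 → residual 0.2 km
  SEIS_06: calculated 138.5 vs reported 110.3 → residual 28.2 km
  SEIS_07: calculated 169.3 vs reported 169.5 → residual 0.2 km
SEIS_04, SEIS_05, SEIS_07 are mutually consistent (residuals ≈ 0); SEIS_06 is off by 28.2 km.

SEIS_06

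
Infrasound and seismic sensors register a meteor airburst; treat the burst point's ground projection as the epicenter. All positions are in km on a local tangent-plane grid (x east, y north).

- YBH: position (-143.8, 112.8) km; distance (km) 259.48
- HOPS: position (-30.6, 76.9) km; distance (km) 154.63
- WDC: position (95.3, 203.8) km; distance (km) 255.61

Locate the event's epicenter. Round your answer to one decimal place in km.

(58.9, -49.2)

Circle about each station: (x + 143.8)² + (y − 112.8)² = 259.48²; (x + 30.6)² + (y − 76.9)² = 154.63²; (x − 95.3)² + (y − 203.8)² = 255.61².
Subtracting the YBH equation from the HOPS and WDC equations removes the quadratic terms:
226.4 x − 71.8 y = 16867.12
478.2 x + 182.0 y = 19207.65
Solving the 2×2 system: x ≈ 58.9, y ≈ -49.2 km.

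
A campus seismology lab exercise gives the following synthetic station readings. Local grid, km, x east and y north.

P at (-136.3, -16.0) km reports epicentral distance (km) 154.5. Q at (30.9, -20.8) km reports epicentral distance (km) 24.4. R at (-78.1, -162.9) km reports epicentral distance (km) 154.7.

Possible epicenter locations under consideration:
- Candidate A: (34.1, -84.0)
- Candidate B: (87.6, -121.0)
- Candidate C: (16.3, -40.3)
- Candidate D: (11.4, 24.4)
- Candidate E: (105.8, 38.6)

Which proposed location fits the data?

For each candidate, compare |candidate − station| to the reported distance:
Candidate A: residuals P 29.0, Q 38.9, R 17.5 → max 38.9 km
Candidate B: residuals P 92.8, Q 90.7, R 16.2 → max 92.8 km
Candidate C: residuals P 0.0, Q 0.0, R 0.0 → max 0.0 km
Candidate D: residuals P 1.4, Q 24.8, R 52.9 → max 52.9 km
Candidate E: residuals P 93.7, Q 71.2, R 118.1 → max 118.1 km
Only Candidate C has all residuals ≈ 0.

Candidate C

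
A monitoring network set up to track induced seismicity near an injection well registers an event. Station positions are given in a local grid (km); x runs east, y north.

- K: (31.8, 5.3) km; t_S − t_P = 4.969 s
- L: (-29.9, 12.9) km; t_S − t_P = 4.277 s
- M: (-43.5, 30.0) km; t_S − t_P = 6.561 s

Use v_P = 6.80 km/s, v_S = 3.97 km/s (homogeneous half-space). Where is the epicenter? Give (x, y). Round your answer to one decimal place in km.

x ≈ -7.5 km, y ≈ -21.2 km

Distance from S−P lag: d = Δt · v_P v_S / (v_P − v_S) = Δt · (6.80·3.97)/(6.80−3.97) ≈ 9.5392·Δt.
So d_K = 47.40, d_L = 40.80, d_M = 62.59 km.
Circle about each station: (x − 31.8)² + (y − 5.3)² = 47.40²; (x + 29.9)² + (y − 12.9)² = 40.80²; (x + 43.5)² + (y − 30.0)² = 62.59².
Subtracting pairs of circle equations eliminates x²+y² and gives linear equations (the radical axes):
-123.4 x + 15.2 y = 603.21
-150.6 x + 49.4 y = 82.17
Solving the 2×2 system: x ≈ -7.5, y ≈ -21.2 km.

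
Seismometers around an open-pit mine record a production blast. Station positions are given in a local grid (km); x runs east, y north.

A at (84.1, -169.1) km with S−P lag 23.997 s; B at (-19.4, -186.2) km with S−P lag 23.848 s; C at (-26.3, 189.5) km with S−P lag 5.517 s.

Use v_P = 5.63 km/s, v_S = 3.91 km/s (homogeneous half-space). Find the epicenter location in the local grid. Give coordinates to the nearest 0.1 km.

Distance from S−P lag: d = Δt · v_P v_S / (v_P − v_S) = Δt · (5.63·3.91)/(5.63−3.91) ≈ 12.7984·Δt.
So d_A = 307.12, d_B = 305.22, d_C = 70.61 km.
Circle about each station: (x − 84.1)² + (y + 169.1)² = 307.12²; (x + 19.4)² + (y + 186.2)² = 305.22²; (x + 26.3)² + (y − 189.5)² = 70.61².
Subtracting pairs of circle equations eliminates x²+y² and gives linear equations (the radical axes):
-207.0 x − 34.2 y = 542.63
-220.8 x + 717.2 y = 90271.24
Solving the 2×2 system: x ≈ -22.3, y ≈ 119.0 km.

x ≈ -22.3 km, y ≈ 119.0 km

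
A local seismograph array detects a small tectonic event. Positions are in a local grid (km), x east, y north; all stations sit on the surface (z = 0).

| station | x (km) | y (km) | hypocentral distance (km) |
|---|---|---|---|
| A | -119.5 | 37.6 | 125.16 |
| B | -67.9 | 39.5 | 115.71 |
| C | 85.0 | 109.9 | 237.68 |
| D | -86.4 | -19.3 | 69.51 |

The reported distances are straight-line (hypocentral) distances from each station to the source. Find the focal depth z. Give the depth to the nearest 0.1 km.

48.4 km

Each station gives a sphere (x−x_i)² + (y−y_i)² + z² = d_i² (stations at z=0).
Subtracting the A sphere from B and C: z² cancels, leaving linear equations in x and y:
103.2 x + 3.8 y = -7247.13
409.0 x + 144.6 y = -37217.76
Solving: x ≈ -67.809, y ≈ -65.587 km (keep extra digits for the depth step; rounded: -67.8, -65.6).
Then from the A sphere: z² = 125.16² − (x + 119.5)² − (y − 37.6)² with x = -67.809, y = -65.587, so z ≈ 48.430 ≈ 48.4 km.
Check against D (with the unrounded solution): distance 69.52 ≈ 69.51 km. ✓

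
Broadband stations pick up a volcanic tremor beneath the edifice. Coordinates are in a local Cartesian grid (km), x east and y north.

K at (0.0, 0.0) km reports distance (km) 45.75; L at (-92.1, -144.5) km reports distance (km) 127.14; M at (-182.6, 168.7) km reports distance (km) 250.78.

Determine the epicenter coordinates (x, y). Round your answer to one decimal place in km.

Circle about each station: x² + y² = 45.75²; (x + 92.1)² + (y + 144.5)² = 127.14²; (x + 182.6)² + (y − 168.7)² = 250.78².
Subtracting the K equation from the L and M equations removes the quadratic terms:
-184.2 x − 289.0 y = 15291.14
-365.2 x + 337.4 y = 1004.90
Solving the 2×2 system: x ≈ -32.5, y ≈ -32.2 km.

(-32.5, -32.2)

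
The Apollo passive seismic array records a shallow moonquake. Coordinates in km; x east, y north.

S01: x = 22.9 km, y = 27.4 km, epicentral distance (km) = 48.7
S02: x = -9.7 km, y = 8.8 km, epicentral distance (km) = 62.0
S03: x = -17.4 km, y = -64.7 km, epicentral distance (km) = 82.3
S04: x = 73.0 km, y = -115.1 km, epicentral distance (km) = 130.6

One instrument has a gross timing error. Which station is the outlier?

Solve using three stations at a time. Using S01, S02, S03 (subtract circle equations pairwise → linear system) gives (x, y) ≈ (47.7, -14.4).
Distances from that point to each station vs reported:
  S01: calculated 48.7 vs reported 48.7 → residual 0.0 km
  S02: calculated 62.0 vs reported 62.0 → residual 0.0 km
  S03: calculated 82.3 vs reported 82.3 → residual 0.0 km
  S04: calculated 103.8 vs reported 130.6 → residual 26.8 km
S01, S02, S03 are mutually consistent (residuals ≈ 0); S04 is off by 26.8 km.

S04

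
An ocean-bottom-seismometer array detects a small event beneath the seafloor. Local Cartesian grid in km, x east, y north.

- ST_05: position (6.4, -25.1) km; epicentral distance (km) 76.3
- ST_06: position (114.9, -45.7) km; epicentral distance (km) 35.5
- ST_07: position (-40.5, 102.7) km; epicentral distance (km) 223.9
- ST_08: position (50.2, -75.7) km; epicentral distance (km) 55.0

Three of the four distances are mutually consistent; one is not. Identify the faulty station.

ST_07

Solve using three stations at a time. Using ST_05, ST_06, ST_08 (subtract circle equations pairwise → linear system) gives (x, y) ≈ (82.5, -31.1).
Distances from that point to each station vs reported:
  ST_05: calculated 76.3 vs reported 76.3 → residual 0.0 km
  ST_06: calculated 35.5 vs reported 35.5 → residual 0.0 km
  ST_07: calculated 181.8 vs reported 223.9 → residual 42.1 km
  ST_08: calculated 55.0 vs reported 55.0 → residual 0.0 km
ST_05, ST_06, ST_08 are mutually consistent (residuals ≈ 0); ST_07 is off by 42.1 km.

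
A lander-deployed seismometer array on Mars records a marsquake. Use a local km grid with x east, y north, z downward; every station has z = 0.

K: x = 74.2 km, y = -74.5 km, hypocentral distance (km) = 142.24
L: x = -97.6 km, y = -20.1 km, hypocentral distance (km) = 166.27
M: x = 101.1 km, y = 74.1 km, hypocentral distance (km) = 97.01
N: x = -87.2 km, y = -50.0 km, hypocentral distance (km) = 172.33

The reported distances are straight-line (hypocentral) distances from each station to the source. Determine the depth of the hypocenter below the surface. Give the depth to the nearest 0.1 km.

Each station gives a sphere (x−x_i)² + (y−y_i)² + z² = d_i² (stations at z=0).
Subtracting the K sphere from L and M: z² cancels, leaving linear equations in x and y:
-343.6 x + 108.8 y = -8539.62
53.8 x + 297.2 y = 15477.41
Solving: x ≈ 39.102, y ≈ 44.999 km (keep extra digits for the depth step; rounded: 39.1, 45.0).
Then from the K sphere: z² = 142.24² − (x − 74.2)² − (y + 74.5)² with x = 39.102, y = 44.999, so z ≈ 68.705 ≈ 68.7 km.

68.7 km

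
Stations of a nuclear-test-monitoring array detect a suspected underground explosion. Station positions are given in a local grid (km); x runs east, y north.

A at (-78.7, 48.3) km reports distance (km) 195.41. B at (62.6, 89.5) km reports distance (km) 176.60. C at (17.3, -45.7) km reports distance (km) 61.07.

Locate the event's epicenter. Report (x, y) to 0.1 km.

Circle about each station: (x + 78.7)² + (y − 48.3)² = 195.41²; (x − 62.6)² + (y − 89.5)² = 176.60²; (x − 17.3)² + (y + 45.7)² = 61.07².
Subtracting the A equation from the B and C equations removes the quadratic terms:
282.6 x + 82.4 y = 10399.94
192.0 x − 188.0 y = 28316.72
Solving the 2×2 system: x ≈ 62.2, y ≈ -87.1 km.

(62.2, -87.1)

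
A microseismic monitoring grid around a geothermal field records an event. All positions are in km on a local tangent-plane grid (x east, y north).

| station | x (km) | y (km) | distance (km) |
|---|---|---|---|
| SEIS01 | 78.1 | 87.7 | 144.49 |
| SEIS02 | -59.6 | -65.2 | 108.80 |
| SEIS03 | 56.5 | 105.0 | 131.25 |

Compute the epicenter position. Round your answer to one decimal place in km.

-59.5 km east, 43.6 km north

Circle about each station: (x − 78.1)² + (y − 87.7)² = 144.49²; (x + 59.6)² + (y + 65.2)² = 108.80²; (x − 56.5)² + (y − 105.0)² = 131.25².
Subtracting pairs of circle equations eliminates x²+y² and gives linear equations (the radical axes):
-275.4 x − 305.8 y = 3052.22
-43.2 x + 34.6 y = 4077.15
Solving the 2×2 system: x ≈ -59.5, y ≈ 43.6 km.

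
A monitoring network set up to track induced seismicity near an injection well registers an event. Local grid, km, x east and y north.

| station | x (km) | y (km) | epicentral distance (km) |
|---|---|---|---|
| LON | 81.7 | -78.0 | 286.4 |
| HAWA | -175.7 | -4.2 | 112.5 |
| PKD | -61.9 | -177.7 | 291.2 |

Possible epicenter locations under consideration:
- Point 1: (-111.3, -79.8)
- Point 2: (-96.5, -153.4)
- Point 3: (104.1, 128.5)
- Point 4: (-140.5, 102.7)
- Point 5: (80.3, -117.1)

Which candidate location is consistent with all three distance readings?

For each candidate, compare |candidate − station| to the reported distance:
Point 1: residuals LON 93.4, HAWA 13.2, PKD 181.5 → max 181.5 km
Point 2: residuals LON 92.9, HAWA 56.4, PKD 248.9 → max 248.9 km
Point 3: residuals LON 78.7, HAWA 197.2, PKD 57.1 → max 197.2 km
Point 4: residuals LON 0.0, HAWA 0.0, PKD 0.0 → max 0.0 km
Point 5: residuals LON 247.3, HAWA 167.3, PKD 136.6 → max 247.3 km
Only Point 4 has all residuals ≈ 0.

Point 4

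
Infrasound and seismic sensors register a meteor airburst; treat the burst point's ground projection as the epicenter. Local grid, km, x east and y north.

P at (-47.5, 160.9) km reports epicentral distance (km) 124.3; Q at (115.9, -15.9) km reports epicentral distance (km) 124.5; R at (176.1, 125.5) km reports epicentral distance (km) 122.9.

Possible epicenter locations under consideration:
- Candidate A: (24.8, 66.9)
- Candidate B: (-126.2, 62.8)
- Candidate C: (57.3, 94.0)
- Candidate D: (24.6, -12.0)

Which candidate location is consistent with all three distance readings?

Candidate C

For each candidate, compare |candidate − station| to the reported distance:
Candidate A: residuals P 5.7, Q 1.4, R 39.4 → max 39.4 km
Candidate B: residuals P 1.5, Q 130.1, R 185.8 → max 185.8 km
Candidate C: residuals P 0.0, Q 0.0, R 0.0 → max 0.0 km
Candidate D: residuals P 63.0, Q 33.1, R 81.7 → max 81.7 km
Only Candidate C has all residuals ≈ 0.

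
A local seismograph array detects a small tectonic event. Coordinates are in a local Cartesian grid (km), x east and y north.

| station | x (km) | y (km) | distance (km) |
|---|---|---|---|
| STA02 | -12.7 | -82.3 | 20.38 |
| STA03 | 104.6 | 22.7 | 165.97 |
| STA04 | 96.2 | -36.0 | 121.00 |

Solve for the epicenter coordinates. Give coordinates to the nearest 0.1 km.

-5.6 km east, -101.4 km north

Circle about each station: (x + 12.7)² + (y + 82.3)² = 20.38²; (x − 104.6)² + (y − 22.7)² = 165.97²; (x − 96.2)² + (y + 36.0)² = 121.00².
Subtracting the STA02 equation from the STA03 and STA04 equations removes the quadratic terms:
234.6 x + 210.0 y = -22608.83
217.8 x + 92.6 y = -10609.80
Solving the 2×2 system: x ≈ -5.6, y ≈ -101.4 km.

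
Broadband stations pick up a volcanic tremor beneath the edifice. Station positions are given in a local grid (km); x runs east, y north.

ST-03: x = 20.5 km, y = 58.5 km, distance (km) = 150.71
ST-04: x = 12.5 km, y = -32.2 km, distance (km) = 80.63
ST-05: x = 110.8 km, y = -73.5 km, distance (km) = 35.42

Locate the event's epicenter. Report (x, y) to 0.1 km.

Circle about each station: (x − 20.5)² + (y − 58.5)² = 150.71²; (x − 12.5)² + (y + 32.2)² = 80.63²; (x − 110.8)² + (y + 73.5)² = 35.42².
Subtracting the ST-03 equation from the ST-04 and ST-05 equations removes the quadratic terms:
-16.0 x − 181.4 y = 13562.90
180.6 x − 264.0 y = 35295.32
Solving the 2×2 system: x ≈ 76.3, y ≈ -81.5 km.

(76.3, -81.5)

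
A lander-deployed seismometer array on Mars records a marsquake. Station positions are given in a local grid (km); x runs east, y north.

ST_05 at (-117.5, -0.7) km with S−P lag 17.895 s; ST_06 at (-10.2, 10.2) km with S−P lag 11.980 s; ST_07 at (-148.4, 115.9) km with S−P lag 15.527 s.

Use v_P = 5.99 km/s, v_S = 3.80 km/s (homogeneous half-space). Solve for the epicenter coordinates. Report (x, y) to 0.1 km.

Distance from S−P lag: d = Δt · v_P v_S / (v_P − v_S) = Δt · (5.99·3.80)/(5.99−3.80) ≈ 10.3936·Δt.
So d_ST_05 = 185.99, d_ST_06 = 124.52, d_ST_07 = 161.38 km.
Circle about each station: (x + 117.5)² + (y + 0.7)² = 185.99²; (x + 10.2)² + (y − 10.2)² = 124.52²; (x + 148.4)² + (y − 115.9)² = 161.38².
Subtracting the ST_05 equation from the ST_06 and ST_07 equations removes the quadratic terms:
214.6 x + 21.8 y = 5488.39
-61.8 x + 233.2 y = 30197.41
Solving the 2×2 system: x ≈ 12.1, y ≈ 132.7 km.

12.1 km east, 132.7 km north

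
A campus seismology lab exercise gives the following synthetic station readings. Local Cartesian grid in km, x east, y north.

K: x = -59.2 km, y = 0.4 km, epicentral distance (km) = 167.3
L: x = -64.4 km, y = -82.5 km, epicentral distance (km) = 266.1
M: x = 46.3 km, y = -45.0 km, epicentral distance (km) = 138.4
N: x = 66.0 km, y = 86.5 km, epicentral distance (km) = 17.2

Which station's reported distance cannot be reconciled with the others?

Solve using three stations at a time. Using K, M, N (subtract circle equations pairwise → linear system) gives (x, y) ≈ (83.1, 88.4).
Distances from that point to each station vs reported:
  K: calculated 167.3 vs reported 167.3 → residual 0.0 km
  L: calculated 225.7 vs reported 266.1 → residual 40.4 km
  M: calculated 138.4 vs reported 138.4 → residual 0.0 km
  N: calculated 17.2 vs reported 17.2 → residual 0.0 km
K, M, N are mutually consistent (residuals ≈ 0); L is off by 40.4 km.

L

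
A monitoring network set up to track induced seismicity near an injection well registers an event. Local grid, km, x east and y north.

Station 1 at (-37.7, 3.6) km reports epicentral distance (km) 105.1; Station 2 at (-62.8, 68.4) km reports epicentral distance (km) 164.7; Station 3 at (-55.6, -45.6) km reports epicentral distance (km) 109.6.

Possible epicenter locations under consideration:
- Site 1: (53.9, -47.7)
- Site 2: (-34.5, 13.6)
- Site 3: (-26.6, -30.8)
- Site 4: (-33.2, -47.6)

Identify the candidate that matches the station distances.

For each candidate, compare |candidate − station| to the reported distance:
Site 1: residuals Station 1 0.1, Station 2 0.1, Station 3 0.1 → max 0.1 km
Site 2: residuals Station 1 94.6, Station 2 103.0, Station 3 46.8 → max 103.0 km
Site 3: residuals Station 1 69.0, Station 2 59.1, Station 3 77.0 → max 77.0 km
Site 4: residuals Station 1 53.7, Station 2 45.0, Station 3 87.1 → max 87.1 km
Only Site 1 has all residuals ≈ 0.

Site 1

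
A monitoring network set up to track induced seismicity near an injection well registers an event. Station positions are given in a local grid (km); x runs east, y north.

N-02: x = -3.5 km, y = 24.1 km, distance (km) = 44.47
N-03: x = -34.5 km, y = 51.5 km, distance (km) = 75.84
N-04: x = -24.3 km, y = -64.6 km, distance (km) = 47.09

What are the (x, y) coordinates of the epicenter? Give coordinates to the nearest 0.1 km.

(-9.2, -20.0)

Circle about each station: (x + 3.5)² + (y − 24.1)² = 44.47²; (x + 34.5)² + (y − 51.5)² = 75.84²; (x + 24.3)² + (y + 64.6)² = 47.09².
Subtracting the N-02 equation from the N-03 and N-04 equations removes the quadratic terms:
-62.0 x + 54.8 y = -524.68
-41.6 x − 177.4 y = 3930.70
Solving the 2×2 system: x ≈ -9.2, y ≈ -20.0 km.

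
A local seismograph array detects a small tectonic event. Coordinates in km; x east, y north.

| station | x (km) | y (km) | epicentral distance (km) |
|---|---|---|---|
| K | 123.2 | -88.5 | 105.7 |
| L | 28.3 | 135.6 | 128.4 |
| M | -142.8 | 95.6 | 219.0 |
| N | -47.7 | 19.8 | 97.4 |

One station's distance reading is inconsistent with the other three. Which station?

L

Solve using three stations at a time. Using K, M, N (subtract circle equations pairwise → linear system) gives (x, y) ≈ (29.5, -39.5).
Distances from that point to each station vs reported:
  K: calculated 105.7 vs reported 105.7 → residual 0.0 km
  L: calculated 175.1 vs reported 128.4 → residual 46.7 km
  M: calculated 219.0 vs reported 219.0 → residual 0.0 km
  N: calculated 97.4 vs reported 97.4 → residual 0.0 km
K, M, N are mutually consistent (residuals ≈ 0); L is off by 46.7 km.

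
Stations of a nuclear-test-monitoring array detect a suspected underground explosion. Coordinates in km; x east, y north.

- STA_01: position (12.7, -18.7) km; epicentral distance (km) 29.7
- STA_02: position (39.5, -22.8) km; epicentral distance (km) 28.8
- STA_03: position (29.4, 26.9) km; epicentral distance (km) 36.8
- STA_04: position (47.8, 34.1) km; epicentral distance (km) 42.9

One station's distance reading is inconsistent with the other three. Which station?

Solve using three stations at a time. Using STA_01, STA_03, STA_04 (subtract circle equations pairwise → linear system) gives (x, y) ≈ (40.5, -8.2).
Distances from that point to each station vs reported:
  STA_01: calculated 29.7 vs reported 29.7 → residual 0.0 km
  STA_02: calculated 14.6 vs reported 28.8 → residual 14.2 km
  STA_03: calculated 36.8 vs reported 36.8 → residual 0.0 km
  STA_04: calculated 42.9 vs reported 42.9 → residual 0.0 km
STA_01, STA_03, STA_04 are mutually consistent (residuals ≈ 0); STA_02 is off by 14.2 km.

STA_02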